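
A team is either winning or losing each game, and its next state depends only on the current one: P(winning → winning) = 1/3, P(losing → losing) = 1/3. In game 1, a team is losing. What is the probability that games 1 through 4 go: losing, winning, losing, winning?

Game 1 is given. For each transition, use the conditional probability from the current state:
P(winning | losing) = 2/3; P(losing | winning) = 2/3; P(winning | losing) = 2/3.
P = 2/3 × 2/3 × 2/3 = 8/27.

8/27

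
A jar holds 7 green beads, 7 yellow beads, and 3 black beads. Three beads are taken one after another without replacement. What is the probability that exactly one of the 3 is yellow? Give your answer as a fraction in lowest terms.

One ordering (yellow drawn first) has probability 7/17 × 10/16 × 9/15 = 630/4080 = 21/136.
There are C(3,1) = 3 such orderings, each equally likely, so P = 3 × 21/136 = 63/136.

63/136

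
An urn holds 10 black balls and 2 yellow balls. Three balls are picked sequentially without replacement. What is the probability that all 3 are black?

6/11

P(all black) = 10/12 × 9/11 × 8/10 = 720/1320 = 6/11.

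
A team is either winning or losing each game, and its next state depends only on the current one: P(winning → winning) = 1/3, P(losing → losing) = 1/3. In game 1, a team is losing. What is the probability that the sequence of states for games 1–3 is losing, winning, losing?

4/9

Game 1 is given. For each transition, use the conditional probability from the current state:
P(winning | losing) = 2/3; P(losing | winning) = 2/3.
P = 2/3 × 2/3 = 4/9.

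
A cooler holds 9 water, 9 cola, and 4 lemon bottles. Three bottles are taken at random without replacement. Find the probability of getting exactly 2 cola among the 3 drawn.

117/385

One ordering (cola drawn first) has probability 9/22 × 8/21 × 13/20 = 936/9240 = 39/385.
There are C(3,2) = 3 such orderings, each equally likely, so P = 3 × 39/385 = 117/385.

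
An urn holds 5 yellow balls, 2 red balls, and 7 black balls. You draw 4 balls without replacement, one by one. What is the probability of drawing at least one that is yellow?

125/143

P(no yellow) = 9/14 × 8/13 × 7/12 × 6/11 = 3024/24024 = 18/143.
P(at least one) = 1 − 18/143 = 125/143.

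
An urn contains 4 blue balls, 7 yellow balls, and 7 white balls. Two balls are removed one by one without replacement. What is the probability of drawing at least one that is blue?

P(no blue) = 14/18 × 13/17 = 182/306 = 91/153.
P(at least one) = 1 − 91/153 = 62/153.

62/153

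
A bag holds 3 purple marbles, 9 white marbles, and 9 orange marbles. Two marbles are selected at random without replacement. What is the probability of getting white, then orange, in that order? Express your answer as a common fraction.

Each draw changes the counts, so multiply the conditional probabilities along the sequence:
P = 9/21 × 9/20 = 81/420 = 27/140.

27/140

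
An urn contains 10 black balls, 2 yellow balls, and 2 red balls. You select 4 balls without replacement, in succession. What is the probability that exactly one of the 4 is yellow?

40/91

One ordering (yellow drawn first) has probability 2/14 × 12/13 × 11/12 × 10/11 = 2640/24024 = 10/91.
There are C(4,1) = 4 such orderings, each equally likely, so P = 4 × 10/91 = 40/91.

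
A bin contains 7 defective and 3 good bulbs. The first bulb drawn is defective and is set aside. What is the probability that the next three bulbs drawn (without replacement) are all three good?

After the first draw, 3 of the remaining 9 bulbs are good.
P = 3/9 × 2/8 × 1/7 = 6/504 = 1/84.

1/84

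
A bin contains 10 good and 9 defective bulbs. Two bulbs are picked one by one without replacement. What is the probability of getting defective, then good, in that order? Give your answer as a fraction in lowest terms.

Each draw changes the counts, so multiply the conditional probabilities along the sequence:
P = 9/19 × 10/18 = 90/342 = 5/19.

5/19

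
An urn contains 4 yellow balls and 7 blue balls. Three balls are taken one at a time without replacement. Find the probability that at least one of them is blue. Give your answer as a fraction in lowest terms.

161/165

P(no blue) = 4/11 × 3/10 × 2/9 = 24/990 = 4/165.
P(at least one) = 1 − 4/165 = 161/165.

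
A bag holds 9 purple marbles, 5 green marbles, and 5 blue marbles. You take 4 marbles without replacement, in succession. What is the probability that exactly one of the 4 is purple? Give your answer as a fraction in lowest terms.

One ordering (purple drawn first) has probability 9/19 × 10/18 × 9/17 × 8/16 = 6480/93024 = 45/646.
There are C(4,1) = 4 such orderings, each equally likely, so P = 4 × 45/646 = 90/323.

90/323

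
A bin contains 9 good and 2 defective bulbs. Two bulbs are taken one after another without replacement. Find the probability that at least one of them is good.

54/55

P(no good) = 2/11 × 1/10 = 2/110 = 1/55.
P(at least one) = 1 − 1/55 = 54/55.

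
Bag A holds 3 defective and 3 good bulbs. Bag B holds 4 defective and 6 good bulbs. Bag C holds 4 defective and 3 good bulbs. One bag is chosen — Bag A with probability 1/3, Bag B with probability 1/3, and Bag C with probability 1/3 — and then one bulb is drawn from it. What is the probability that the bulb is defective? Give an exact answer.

From Bag A: P(defective) = 3/6.
From Bag B: P(defective) = 4/10.
From Bag C: P(defective) = 4/7.
Total probability = (1/3)(3/6) + (1/3)(4/10) + (1/3)(4/7) = 103/210.

103/210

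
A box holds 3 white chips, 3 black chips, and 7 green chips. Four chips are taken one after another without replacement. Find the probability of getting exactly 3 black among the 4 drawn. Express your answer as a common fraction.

2/143

One ordering (black drawn first) has probability 3/13 × 2/12 × 1/11 × 10/10 = 60/17160 = 1/286.
There are C(4,3) = 4 such orderings, each equally likely, so P = 4 × 1/286 = 2/143.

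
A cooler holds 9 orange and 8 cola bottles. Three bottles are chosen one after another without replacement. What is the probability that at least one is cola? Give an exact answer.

149/170

P(no cola) = 9/17 × 8/16 × 7/15 = 504/4080 = 21/170.
P(at least one) = 1 − 21/170 = 149/170.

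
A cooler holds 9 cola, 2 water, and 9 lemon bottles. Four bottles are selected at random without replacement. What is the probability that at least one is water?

P(no water) = 18/20 × 17/19 × 16/18 × 15/17 = 73440/116280 = 12/19.
P(at least one) = 1 − 12/19 = 7/19.

7/19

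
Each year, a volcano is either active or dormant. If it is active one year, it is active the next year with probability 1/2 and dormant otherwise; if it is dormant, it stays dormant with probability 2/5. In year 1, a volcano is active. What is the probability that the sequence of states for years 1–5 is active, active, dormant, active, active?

3/40

Year 1 is given. For each transition, use the conditional probability from the current state:
P(active | active) = 1/2; P(dormant | active) = 1/2; P(active | dormant) = 3/5; P(active | active) = 1/2.
P = 1/2 × 1/2 × 3/5 × 1/2 = 3/40.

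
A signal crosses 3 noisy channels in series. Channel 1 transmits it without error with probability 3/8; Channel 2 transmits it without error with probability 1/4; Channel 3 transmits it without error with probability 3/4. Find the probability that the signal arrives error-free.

Each stage is reached only if all earlier stages succeed, so
P = 3/8 × 1/4 × 3/4 = 9/128.

9/128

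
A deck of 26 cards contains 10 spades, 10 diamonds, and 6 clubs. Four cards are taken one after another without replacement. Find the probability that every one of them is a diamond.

P(all diamonds) = 10/26 × 9/25 × 8/24 × 7/23 = 5040/358800 = 21/1495.

21/1495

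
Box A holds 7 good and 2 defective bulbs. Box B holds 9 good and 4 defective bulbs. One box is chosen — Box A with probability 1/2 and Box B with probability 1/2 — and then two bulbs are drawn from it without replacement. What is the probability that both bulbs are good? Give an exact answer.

163/312

From Box A: P(both good) = (7/9)(6/8) = 7/12.
From Box B: P(both good) = (9/13)(8/12) = 6/13.
Total probability = (1/2)(7/12) + (1/2)(6/13) = 163/312.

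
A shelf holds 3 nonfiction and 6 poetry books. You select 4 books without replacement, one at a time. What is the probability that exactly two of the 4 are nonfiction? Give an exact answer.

One ordering (nonfiction drawn first) has probability 3/9 × 2/8 × 6/7 × 5/6 = 180/3024 = 5/84.
There are C(4,2) = 6 such orderings, each equally likely, so P = 6 × 5/84 = 5/14.

5/14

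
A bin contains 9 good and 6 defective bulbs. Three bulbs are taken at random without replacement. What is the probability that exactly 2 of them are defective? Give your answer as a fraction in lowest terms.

27/91

One ordering (defective drawn first) has probability 6/15 × 5/14 × 9/13 = 270/2730 = 9/91.
There are C(3,2) = 3 such orderings, each equally likely, so P = 3 × 9/91 = 27/91.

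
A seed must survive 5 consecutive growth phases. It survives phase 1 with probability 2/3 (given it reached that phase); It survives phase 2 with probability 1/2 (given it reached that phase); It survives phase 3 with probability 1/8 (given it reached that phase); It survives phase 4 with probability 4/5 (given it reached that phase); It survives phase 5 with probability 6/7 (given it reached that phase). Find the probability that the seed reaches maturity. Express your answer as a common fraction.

The events are sequential, so multiply the conditional probabilities:
P = 2/3 × 1/2 × 1/8 × 4/5 × 6/7 = 48/1680 = 1/35.

1/35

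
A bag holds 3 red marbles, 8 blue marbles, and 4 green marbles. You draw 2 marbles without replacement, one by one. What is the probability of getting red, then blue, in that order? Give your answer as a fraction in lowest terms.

Multiply the probability of each draw given the previous ones:
P = 3/15 × 8/14 = 24/210 = 4/35.

4/35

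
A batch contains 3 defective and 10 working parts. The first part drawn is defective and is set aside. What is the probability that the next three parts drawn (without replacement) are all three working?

6/11

With the first part removed, 10 working remain out of 12.
P = 10/12 × 9/11 × 8/10 = 720/1320 = 6/11.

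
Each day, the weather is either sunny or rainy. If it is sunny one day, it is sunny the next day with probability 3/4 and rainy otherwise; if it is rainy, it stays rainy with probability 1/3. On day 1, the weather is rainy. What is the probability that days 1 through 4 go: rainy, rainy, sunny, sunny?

1/6

Day 1 is given. For each transition, use the conditional probability from the current state:
P(rainy | rainy) = 1/3; P(sunny | rainy) = 2/3; P(sunny | sunny) = 3/4.
P = 1/3 × 2/3 × 3/4 = 6/36 = 1/6.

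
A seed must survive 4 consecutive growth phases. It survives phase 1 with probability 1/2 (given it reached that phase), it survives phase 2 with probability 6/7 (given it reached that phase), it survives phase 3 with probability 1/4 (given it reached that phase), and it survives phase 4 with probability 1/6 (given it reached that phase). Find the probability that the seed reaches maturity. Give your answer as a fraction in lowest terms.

The events are sequential, so multiply the conditional probabilities:
P = 1/2 × 6/7 × 1/4 × 1/6 = 6/336 = 1/56.

1/56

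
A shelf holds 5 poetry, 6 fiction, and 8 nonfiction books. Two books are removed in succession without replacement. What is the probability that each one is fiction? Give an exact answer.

5/57

P = 6/19 × 5/18 = 30/342 = 5/57.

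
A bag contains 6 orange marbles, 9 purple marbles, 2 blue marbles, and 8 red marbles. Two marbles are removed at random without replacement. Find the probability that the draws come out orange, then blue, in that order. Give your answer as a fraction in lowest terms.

1/50

Chain rule:
P = 6/25 × 2/24 = 12/600 = 1/50.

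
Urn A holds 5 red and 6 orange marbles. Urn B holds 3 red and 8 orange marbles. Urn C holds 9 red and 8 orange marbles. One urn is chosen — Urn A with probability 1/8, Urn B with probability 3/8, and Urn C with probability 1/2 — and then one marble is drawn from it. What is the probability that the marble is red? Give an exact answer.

From Urn A: P(red) = 5/11.
From Urn B: P(red) = 3/11.
From Urn C: P(red) = 9/17.
Total probability = (1/8)(5/11) + (3/8)(3/11) + (1/2)(9/17) = 317/748.

317/748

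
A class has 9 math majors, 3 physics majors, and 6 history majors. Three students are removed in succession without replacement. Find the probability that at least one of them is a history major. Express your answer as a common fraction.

P(no history majors) = 12/18 × 11/17 × 10/16 = 1320/4896 = 55/204.
P(at least one) = 1 − 55/204 = 149/204.

149/204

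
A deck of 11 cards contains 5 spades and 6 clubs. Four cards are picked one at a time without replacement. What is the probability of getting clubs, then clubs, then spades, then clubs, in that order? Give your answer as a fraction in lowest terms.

Chain rule:
P = 6/11 × 5/10 × 5/9 × 4/8 = 600/7920 = 5/66.

5/66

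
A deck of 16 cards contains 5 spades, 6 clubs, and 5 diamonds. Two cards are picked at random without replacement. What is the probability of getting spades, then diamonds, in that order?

5/48

Chain rule:
P = 5/16 × 5/15 = 25/240 = 5/48.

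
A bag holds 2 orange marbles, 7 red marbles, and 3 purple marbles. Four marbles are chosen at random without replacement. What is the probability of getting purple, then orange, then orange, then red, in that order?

7/1980

Multiply the probability of each draw given the previous ones:
P = 3/12 × 2/11 × 1/10 × 7/9 = 42/11880 = 7/1980.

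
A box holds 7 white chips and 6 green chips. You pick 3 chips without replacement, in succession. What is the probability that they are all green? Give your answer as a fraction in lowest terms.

10/143

P(all green) = 6/13 × 5/12 × 4/11 = 120/1716 = 10/143.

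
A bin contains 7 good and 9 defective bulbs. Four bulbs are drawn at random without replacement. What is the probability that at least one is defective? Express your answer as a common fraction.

51/52

P(no defective) = 7/16 × 6/15 × 5/14 × 4/13 = 840/43680 = 1/52.
P(at least one) = 1 − 1/52 = 51/52.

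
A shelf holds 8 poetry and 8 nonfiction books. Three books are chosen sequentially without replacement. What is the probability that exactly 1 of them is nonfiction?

One ordering (nonfiction drawn first) has probability 8/16 × 8/15 × 7/14 = 448/3360 = 2/15.
There are C(3,1) = 3 such orderings, each equally likely, so P = 3 × 2/15 = 2/5.

2/5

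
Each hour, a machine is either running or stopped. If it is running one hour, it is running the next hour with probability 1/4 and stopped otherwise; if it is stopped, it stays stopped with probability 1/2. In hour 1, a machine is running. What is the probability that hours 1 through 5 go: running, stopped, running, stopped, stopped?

Hour 1 is given. For each transition, use the conditional probability from the current state:
P(stopped | running) = 3/4; P(running | stopped) = 1/2; P(stopped | running) = 3/4; P(stopped | stopped) = 1/2.
P = 3/4 × 1/2 × 3/4 × 1/2 = 9/64.

9/64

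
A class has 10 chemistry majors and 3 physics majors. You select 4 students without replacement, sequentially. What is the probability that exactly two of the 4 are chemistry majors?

One ordering (chemistry majors drawn first) has probability 10/13 × 9/12 × 3/11 × 2/10 = 540/17160 = 9/286.
There are C(4,2) = 6 such orderings, each equally likely, so P = 6 × 9/286 = 27/143.

27/143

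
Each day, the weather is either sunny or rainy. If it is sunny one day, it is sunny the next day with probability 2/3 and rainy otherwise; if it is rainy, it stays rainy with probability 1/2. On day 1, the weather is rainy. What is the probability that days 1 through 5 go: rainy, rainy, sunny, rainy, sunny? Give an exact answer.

1/24

Day 1 is given. For each transition, use the conditional probability from the current state:
P(rainy | rainy) = 1/2; P(sunny | rainy) = 1/2; P(rainy | sunny) = 1/3; P(sunny | rainy) = 1/2.
P = 1/2 × 1/2 × 1/3 × 1/2 = 1/24.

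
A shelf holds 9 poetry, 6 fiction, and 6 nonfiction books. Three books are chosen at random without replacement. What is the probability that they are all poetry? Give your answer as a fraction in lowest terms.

P(every draw is poetry) = 9/21 × 8/20 × 7/19 = 504/7980 = 6/95.

6/95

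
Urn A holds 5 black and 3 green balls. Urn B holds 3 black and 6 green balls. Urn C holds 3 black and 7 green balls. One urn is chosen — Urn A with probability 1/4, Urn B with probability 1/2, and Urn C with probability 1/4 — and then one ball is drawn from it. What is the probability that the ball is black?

191/480

From Urn A: P(black) = 5/8.
From Urn B: P(black) = 3/9.
From Urn C: P(black) = 3/10.
Total probability = (1/4)(5/8) + (1/2)(3/9) + (1/4)(3/10) = 191/480.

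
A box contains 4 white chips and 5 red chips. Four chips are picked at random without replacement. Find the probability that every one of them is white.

P(every draw is white) = 4/9 × 3/8 × 2/7 × 1/6 = 24/3024 = 1/126.

1/126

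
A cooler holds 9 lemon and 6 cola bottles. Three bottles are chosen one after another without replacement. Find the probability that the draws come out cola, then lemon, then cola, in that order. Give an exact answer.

Multiply the probability of each draw given the previous ones:
P = 6/15 × 9/14 × 5/13 = 270/2730 = 9/91.

9/91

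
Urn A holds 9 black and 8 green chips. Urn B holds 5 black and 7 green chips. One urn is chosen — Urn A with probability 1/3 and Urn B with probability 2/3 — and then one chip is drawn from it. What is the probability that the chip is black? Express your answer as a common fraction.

139/306

From Urn A: P(black) = 9/17.
From Urn B: P(black) = 5/12.
Total probability = (1/3)(9/17) + (2/3)(5/12) = 139/306.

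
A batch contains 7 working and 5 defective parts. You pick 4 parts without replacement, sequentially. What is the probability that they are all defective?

1/99

P(all defective) = 5/12 × 4/11 × 3/10 × 2/9 = 120/11880 = 1/99.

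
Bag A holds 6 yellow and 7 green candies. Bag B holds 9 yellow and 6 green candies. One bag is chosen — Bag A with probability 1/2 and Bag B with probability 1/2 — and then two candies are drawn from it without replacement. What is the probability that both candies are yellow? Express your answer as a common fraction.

From Bag A: P(both yellow) = (6/13)(5/12) = 5/26.
From Bag B: P(both yellow) = (9/15)(8/14) = 12/35.
Total probability = (1/2)(5/26) + (1/2)(12/35) = 487/1820.

487/1820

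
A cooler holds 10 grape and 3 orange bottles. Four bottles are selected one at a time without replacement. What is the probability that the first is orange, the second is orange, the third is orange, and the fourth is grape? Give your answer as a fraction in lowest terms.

Chain rule:
P = 3/13 × 2/12 × 1/11 × 10/10 = 60/17160 = 1/286.

1/286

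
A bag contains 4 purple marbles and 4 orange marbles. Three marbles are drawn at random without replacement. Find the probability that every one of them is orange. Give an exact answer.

P = 4/8 × 3/7 × 2/6 = 24/336 = 1/14.

1/14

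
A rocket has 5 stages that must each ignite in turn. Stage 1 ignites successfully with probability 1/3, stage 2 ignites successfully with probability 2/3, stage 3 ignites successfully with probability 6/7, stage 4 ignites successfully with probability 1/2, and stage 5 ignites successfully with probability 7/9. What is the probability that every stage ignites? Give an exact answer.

Each stage is reached only if all earlier stages succeed, so
P = 1/3 × 2/3 × 6/7 × 1/2 × 7/9 = 84/1134 = 2/27.

2/27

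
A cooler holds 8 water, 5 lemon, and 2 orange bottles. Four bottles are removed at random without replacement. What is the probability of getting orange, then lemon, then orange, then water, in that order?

Multiply the probability of each draw given the previous ones:
P = 2/15 × 5/14 × 1/13 × 8/12 = 80/32760 = 2/819.

2/819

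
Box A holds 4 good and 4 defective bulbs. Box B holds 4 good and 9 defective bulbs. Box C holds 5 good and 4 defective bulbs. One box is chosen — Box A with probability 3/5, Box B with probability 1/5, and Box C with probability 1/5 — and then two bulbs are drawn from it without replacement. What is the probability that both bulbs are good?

From Box A: P(both good) = (4/8)(3/7) = 3/14.
From Box B: P(both good) = (4/13)(3/12) = 1/13.
From Box C: P(both good) = (5/9)(4/8) = 5/18.
Total probability = (3/5)(3/14) + (1/5)(1/13) + (1/5)(5/18) = 817/4095.

817/4095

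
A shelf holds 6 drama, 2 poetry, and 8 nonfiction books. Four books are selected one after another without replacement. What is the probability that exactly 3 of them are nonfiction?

16/65

One ordering (nonfiction drawn first) has probability 8/16 × 7/15 × 6/14 × 8/13 = 2688/43680 = 4/65.
There are C(4,3) = 4 such orderings, each equally likely, so P = 4 × 4/65 = 16/65.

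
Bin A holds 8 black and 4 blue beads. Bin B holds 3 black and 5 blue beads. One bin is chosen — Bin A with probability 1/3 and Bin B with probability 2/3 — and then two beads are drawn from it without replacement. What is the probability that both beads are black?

295/1386

From Bin A: P(both black) = (8/12)(7/11) = 14/33.
From Bin B: P(both black) = (3/8)(2/7) = 3/28.
Total probability = (1/3)(14/33) + (2/3)(3/28) = 295/1386.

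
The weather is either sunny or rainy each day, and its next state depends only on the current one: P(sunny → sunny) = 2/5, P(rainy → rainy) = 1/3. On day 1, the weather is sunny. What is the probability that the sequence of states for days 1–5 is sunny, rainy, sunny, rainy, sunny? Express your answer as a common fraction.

Day 1 is given. For each transition, use the conditional probability from the current state:
P(rainy | sunny) = 3/5; P(sunny | rainy) = 2/3; P(rainy | sunny) = 3/5; P(sunny | rainy) = 2/3.
P = 3/5 × 2/3 × 3/5 × 2/3 = 36/225 = 4/25.

4/25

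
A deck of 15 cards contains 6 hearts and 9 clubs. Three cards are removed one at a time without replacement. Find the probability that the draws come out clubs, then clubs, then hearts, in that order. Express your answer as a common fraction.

72/455

Each draw changes the counts, so multiply the conditional probabilities along the sequence:
P = 9/15 × 8/14 × 6/13 = 432/2730 = 72/455.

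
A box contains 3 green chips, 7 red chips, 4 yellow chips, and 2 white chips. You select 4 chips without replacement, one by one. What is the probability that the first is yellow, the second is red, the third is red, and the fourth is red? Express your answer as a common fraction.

1/52

Chain rule:
P = 4/16 × 7/15 × 6/14 × 5/13 = 840/43680 = 1/52.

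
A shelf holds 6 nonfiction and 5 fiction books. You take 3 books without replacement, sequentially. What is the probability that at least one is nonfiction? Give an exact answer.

P(no nonfiction) = 5/11 × 4/10 × 3/9 = 60/990 = 2/33.
P(at least one) = 1 − 2/33 = 31/33.

31/33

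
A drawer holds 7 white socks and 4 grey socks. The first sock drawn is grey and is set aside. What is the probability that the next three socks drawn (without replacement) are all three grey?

With the first sock removed, 3 grey remain out of 10.
P = 3/10 × 2/9 × 1/8 = 6/720 = 1/120.

1/120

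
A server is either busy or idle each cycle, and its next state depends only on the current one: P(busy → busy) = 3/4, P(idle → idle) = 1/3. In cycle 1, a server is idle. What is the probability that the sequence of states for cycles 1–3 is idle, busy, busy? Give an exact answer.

1/2

Cycle 1 is given. For each transition, use the conditional probability from the current state:
P(busy | idle) = 2/3; P(busy | busy) = 3/4.
P = 2/3 × 3/4 = 6/12 = 1/2.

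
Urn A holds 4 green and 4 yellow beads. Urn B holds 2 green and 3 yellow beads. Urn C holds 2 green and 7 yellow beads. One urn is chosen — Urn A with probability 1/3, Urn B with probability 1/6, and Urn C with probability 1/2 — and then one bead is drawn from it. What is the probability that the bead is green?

From Urn A: P(green) = 4/8.
From Urn B: P(green) = 2/5.
From Urn C: P(green) = 2/9.
Total probability = (1/3)(4/8) + (1/6)(2/5) + (1/2)(2/9) = 31/90.

31/90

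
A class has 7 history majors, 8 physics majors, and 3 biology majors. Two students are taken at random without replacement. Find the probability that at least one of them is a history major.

98/153

P(no history majors) = 11/18 × 10/17 = 110/306 = 55/153.
P(at least one) = 1 − 55/153 = 98/153.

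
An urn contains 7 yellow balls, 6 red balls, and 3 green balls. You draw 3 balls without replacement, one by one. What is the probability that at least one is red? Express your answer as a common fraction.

P(no red) = 10/16 × 9/15 × 8/14 = 720/3360 = 3/14.
P(at least one) = 1 − 3/14 = 11/14.

11/14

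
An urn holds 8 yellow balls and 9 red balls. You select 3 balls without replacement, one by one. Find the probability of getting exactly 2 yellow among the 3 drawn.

63/170

One ordering (yellow drawn first) has probability 8/17 × 7/16 × 9/15 = 504/4080 = 21/170.
There are C(3,2) = 3 such orderings, each equally likely, so P = 3 × 21/170 = 63/170.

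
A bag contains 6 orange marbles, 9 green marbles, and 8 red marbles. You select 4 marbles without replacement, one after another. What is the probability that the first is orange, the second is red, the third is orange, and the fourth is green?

18/1771

Multiply the probability of each draw given the previous ones:
P = 6/23 × 8/22 × 5/21 × 9/20 = 2160/212520 = 18/1771.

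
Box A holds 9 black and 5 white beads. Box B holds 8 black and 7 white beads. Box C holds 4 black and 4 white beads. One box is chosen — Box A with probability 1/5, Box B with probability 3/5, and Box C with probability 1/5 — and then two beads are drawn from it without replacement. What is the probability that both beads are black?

1283/4550

From Box A: P(both black) = (9/14)(8/13) = 36/91.
From Box B: P(both black) = (8/15)(7/14) = 4/15.
From Box C: P(both black) = (4/8)(3/7) = 3/14.
Total probability = (1/5)(36/91) + (3/5)(4/15) + (1/5)(3/14) = 1283/4550.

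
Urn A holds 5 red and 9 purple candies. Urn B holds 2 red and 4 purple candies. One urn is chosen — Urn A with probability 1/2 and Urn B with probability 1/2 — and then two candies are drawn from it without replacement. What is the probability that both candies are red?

From Urn A: P(both red) = (5/14)(4/13) = 10/91.
From Urn B: P(both red) = (2/6)(1/5) = 1/15.
Total probability = (1/2)(10/91) + (1/2)(1/15) = 241/2730.

241/2730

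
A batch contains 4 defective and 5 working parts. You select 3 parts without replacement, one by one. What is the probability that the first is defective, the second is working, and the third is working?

Chain rule:
P = 4/9 × 5/8 × 4/7 = 80/504 = 10/63.

10/63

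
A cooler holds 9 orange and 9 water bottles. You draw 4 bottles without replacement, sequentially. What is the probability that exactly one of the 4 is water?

One ordering (water drawn first) has probability 9/18 × 9/17 × 8/16 × 7/15 = 4536/73440 = 21/340.
There are C(4,1) = 4 such orderings, each equally likely, so P = 4 × 21/340 = 21/85.

21/85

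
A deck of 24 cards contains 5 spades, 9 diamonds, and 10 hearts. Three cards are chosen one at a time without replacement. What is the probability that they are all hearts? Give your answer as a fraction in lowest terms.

P = 10/24 × 9/23 × 8/22 = 720/12144 = 15/253.

15/253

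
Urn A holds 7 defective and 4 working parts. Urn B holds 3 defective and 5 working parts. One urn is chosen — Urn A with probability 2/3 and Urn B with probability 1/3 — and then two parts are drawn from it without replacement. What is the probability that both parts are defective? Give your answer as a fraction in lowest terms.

From Urn A: P(both defective) = (7/11)(6/10) = 21/55.
From Urn B: P(both defective) = (3/8)(2/7) = 3/28.
Total probability = (2/3)(21/55) + (1/3)(3/28) = 447/1540.

447/1540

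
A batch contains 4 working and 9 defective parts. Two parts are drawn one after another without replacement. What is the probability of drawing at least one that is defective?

P(no defective) = 4/13 × 3/12 = 12/156 = 1/13.
P(at least one) = 1 − 1/13 = 12/13.

12/13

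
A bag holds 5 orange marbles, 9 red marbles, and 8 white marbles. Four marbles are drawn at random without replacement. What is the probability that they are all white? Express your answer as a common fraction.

P(every draw is white) = 8/22 × 7/21 × 6/20 × 5/19 = 1680/175560 = 2/209.

2/209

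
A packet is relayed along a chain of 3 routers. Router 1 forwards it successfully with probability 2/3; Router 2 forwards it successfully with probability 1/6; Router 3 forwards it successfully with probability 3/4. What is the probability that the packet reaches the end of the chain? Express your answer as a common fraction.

1/12

The events are sequential, so multiply the conditional probabilities:
P = 2/3 × 1/6 × 3/4 = 6/72 = 1/12.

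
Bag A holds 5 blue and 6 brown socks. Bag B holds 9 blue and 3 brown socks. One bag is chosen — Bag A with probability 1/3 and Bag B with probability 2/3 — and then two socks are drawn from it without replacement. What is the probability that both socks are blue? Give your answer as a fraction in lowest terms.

From Bag A: P(both blue) = (5/11)(4/10) = 2/11.
From Bag B: P(both blue) = (9/12)(8/11) = 6/11.
Total probability = (1/3)(2/11) + (2/3)(6/11) = 14/33.

14/33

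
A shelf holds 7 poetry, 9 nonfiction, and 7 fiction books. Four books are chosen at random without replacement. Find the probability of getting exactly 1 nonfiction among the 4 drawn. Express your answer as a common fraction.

468/1265

One ordering (nonfiction drawn first) has probability 9/23 × 14/22 × 13/21 × 12/20 = 19656/212520 = 117/1265.
There are C(4,1) = 4 such orderings, each equally likely, so P = 4 × 117/1265 = 468/1265.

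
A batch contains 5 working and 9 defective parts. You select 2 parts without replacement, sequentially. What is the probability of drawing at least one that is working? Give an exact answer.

55/91

P(no working) = 9/14 × 8/13 = 72/182 = 36/91.
P(at least one) = 1 − 36/91 = 55/91.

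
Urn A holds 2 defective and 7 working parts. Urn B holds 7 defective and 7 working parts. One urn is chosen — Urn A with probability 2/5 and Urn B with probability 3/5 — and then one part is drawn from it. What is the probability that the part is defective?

7/18

From Urn A: P(defective) = 2/9.
From Urn B: P(defective) = 7/14.
Total probability = (2/5)(2/9) + (3/5)(7/14) = 7/18.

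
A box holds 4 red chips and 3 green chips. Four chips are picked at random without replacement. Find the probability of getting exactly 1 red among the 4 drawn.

4/35

One ordering (red drawn first) has probability 4/7 × 3/6 × 2/5 × 1/4 = 24/840 = 1/35.
There are C(4,1) = 4 such orderings, each equally likely, so P = 4 × 1/35 = 4/35.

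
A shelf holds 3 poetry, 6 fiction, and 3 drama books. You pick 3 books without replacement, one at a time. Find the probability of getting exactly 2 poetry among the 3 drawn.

27/220

One ordering (poetry drawn first) has probability 3/12 × 2/11 × 9/10 = 54/1320 = 9/220.
There are C(3,2) = 3 such orderings, each equally likely, so P = 3 × 9/220 = 27/220.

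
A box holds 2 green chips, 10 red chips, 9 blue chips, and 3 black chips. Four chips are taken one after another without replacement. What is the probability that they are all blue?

P(every draw is blue) = 9/24 × 8/23 × 7/22 × 6/21 = 3024/255024 = 3/253.

3/253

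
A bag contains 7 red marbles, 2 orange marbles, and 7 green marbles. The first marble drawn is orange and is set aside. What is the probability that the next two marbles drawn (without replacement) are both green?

With the first marble removed, 7 green remain out of 15.
P = 7/15 × 6/14 = 42/210 = 1/5.

1/5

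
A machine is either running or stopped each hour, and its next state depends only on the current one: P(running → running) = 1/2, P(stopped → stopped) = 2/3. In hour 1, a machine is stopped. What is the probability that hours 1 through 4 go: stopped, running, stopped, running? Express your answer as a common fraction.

Hour 1 is given. For each transition, use the conditional probability from the current state:
P(running | stopped) = 1/3; P(stopped | running) = 1/2; P(running | stopped) = 1/3.
P = 1/3 × 1/2 × 1/3 = 1/18.

1/18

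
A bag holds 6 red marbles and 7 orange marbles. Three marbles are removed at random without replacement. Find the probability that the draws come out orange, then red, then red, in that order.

35/286

Chain rule:
P = 7/13 × 6/12 × 5/11 = 210/1716 = 35/286.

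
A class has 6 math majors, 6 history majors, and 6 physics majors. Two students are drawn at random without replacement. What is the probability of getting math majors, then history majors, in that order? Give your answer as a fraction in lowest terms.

Each draw changes the counts, so multiply the conditional probabilities along the sequence:
P = 6/18 × 6/17 = 36/306 = 2/17.

2/17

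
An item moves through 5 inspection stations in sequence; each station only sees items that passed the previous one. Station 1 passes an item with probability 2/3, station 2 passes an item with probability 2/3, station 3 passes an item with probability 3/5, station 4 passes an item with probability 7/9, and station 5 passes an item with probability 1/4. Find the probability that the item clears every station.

Multiplying along the chain,
P = 2/3 × 2/3 × 3/5 × 7/9 × 1/4 = 84/1620 = 7/135.

7/135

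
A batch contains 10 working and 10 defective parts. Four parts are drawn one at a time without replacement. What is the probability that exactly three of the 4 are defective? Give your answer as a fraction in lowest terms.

One ordering (defective drawn first) has probability 10/20 × 9/19 × 8/18 × 10/17 = 7200/116280 = 20/323.
There are C(4,3) = 4 such orderings, each equally likely, so P = 4 × 20/323 = 80/323.

80/323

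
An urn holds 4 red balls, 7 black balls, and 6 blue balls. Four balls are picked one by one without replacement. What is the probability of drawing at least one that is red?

333/476

P(no red) = 13/17 × 12/16 × 11/15 × 10/14 = 17160/57120 = 143/476.
P(at least one) = 1 − 143/476 = 333/476.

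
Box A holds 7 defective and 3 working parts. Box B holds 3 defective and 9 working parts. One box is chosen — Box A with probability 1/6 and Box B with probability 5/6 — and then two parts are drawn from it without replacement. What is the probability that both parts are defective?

From Box A: P(both defective) = (7/10)(6/9) = 7/15.
From Box B: P(both defective) = (3/12)(2/11) = 1/22.
Total probability = (1/6)(7/15) + (5/6)(1/22) = 229/1980.

229/1980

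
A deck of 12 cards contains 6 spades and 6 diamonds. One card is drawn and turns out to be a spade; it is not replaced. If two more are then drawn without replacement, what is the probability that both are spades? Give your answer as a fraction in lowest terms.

2/11

With the first card removed, 5 spades remain out of 11.
P = 5/11 × 4/10 = 20/110 = 2/11.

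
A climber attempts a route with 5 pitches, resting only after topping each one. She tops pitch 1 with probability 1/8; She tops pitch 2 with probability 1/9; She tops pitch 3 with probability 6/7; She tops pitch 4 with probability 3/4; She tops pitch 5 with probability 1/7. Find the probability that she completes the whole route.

The events are sequential, so multiply the conditional probabilities:
P = 1/8 × 1/9 × 6/7 × 3/4 × 1/7 = 18/14112 = 1/784.

1/784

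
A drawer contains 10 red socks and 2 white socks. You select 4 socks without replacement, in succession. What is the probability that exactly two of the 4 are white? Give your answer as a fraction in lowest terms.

1/11

One ordering (white drawn first) has probability 2/12 × 1/11 × 10/10 × 9/9 = 180/11880 = 1/66.
There are C(4,2) = 6 such orderings, each equally likely, so P = 6 × 1/66 = 1/11.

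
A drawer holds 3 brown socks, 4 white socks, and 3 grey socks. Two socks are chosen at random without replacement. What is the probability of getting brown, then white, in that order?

2/15

Each draw changes the counts, so multiply the conditional probabilities along the sequence:
P = 3/10 × 4/9 = 12/90 = 2/15.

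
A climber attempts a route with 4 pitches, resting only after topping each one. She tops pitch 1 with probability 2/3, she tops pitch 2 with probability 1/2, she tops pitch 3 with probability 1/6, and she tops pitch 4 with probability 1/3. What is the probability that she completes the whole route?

1/54

Each stage is reached only if all earlier stages succeed, so
P = 2/3 × 1/2 × 1/6 × 1/3 = 2/108 = 1/54.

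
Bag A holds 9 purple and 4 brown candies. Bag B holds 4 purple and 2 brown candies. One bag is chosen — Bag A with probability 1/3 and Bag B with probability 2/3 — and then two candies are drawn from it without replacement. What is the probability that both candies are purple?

82/195

From Bag A: P(both purple) = (9/13)(8/12) = 6/13.
From Bag B: P(both purple) = (4/6)(3/5) = 2/5.
Total probability = (1/3)(6/13) + (2/3)(2/5) = 82/195.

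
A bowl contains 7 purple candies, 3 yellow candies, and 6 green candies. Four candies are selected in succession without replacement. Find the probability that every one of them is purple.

1/52

P = 7/16 × 6/15 × 5/14 × 4/13 = 840/43680 = 1/52.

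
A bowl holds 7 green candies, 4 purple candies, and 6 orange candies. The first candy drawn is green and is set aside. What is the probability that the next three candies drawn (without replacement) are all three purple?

After the first draw, 4 of the remaining 16 candies are purple.
P = 4/16 × 3/15 × 2/14 = 24/3360 = 1/140.

1/140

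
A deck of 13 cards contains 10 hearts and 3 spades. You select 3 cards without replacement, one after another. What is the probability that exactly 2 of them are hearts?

One ordering (hearts drawn first) has probability 10/13 × 9/12 × 3/11 = 270/1716 = 45/286.
There are C(3,2) = 3 such orderings, each equally likely, so P = 3 × 45/286 = 135/286.

135/286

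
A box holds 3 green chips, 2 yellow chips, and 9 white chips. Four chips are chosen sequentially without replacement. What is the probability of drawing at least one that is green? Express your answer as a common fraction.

61/91

P(no green) = 11/14 × 10/13 × 9/12 × 8/11 = 7920/24024 = 30/91.
P(at least one) = 1 − 30/91 = 61/91.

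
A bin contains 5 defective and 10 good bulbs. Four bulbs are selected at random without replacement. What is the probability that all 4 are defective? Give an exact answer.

P = 5/15 × 4/14 × 3/13 × 2/12 = 120/32760 = 1/273.

1/273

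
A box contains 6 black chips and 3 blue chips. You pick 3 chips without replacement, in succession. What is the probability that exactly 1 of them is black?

3/14

One ordering (black drawn first) has probability 6/9 × 3/8 × 2/7 = 36/504 = 1/14.
There are C(3,1) = 3 such orderings, each equally likely, so P = 3 × 1/14 = 3/14.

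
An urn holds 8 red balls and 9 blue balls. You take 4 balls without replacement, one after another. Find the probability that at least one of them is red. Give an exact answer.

P(no red) = 9/17 × 8/16 × 7/15 × 6/14 = 3024/57120 = 9/170.
P(at least one) = 1 − 9/170 = 161/170.

161/170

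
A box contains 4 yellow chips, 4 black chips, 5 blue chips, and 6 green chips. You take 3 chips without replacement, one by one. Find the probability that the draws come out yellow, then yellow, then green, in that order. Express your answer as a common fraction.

Multiply the probability of each draw given the previous ones:
P = 4/19 × 3/18 × 6/17 = 72/5814 = 4/323.

4/323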